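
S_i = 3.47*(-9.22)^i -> [3.47, -31.99, 294.98, -2719.71, 25075.71]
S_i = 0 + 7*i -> [0, 7, 14, 21, 28]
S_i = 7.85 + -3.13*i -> [7.85, 4.72, 1.59, -1.54, -4.67]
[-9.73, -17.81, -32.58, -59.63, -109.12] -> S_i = -9.73*1.83^i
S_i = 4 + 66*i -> [4, 70, 136, 202, 268]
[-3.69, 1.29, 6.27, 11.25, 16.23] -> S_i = -3.69 + 4.98*i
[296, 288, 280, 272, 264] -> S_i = 296 + -8*i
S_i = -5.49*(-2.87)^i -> [-5.49, 15.76, -45.22, 129.78, -372.48]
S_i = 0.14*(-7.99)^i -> [0.14, -1.12, 8.94, -71.41, 570.58]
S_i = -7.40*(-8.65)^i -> [-7.4, 64.01, -553.69, 4789.39, -41428.21]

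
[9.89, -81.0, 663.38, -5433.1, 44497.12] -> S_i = 9.89*(-8.19)^i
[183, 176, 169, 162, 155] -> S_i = 183 + -7*i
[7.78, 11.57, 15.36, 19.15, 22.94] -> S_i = 7.78 + 3.79*i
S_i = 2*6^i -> [2, 12, 72, 432, 2592]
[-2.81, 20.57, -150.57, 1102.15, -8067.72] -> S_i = -2.81*(-7.32)^i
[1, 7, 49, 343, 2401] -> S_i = 1*7^i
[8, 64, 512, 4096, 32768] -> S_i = 8*8^i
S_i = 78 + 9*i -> [78, 87, 96, 105, 114]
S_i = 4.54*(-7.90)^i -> [4.54, -35.87, 283.34, -2238.4, 17683.34]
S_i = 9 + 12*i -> [9, 21, 33, 45, 57]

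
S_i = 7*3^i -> [7, 21, 63, 189, 567]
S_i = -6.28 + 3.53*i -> [-6.28, -2.75, 0.78, 4.31, 7.84]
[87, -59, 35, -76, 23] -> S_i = Random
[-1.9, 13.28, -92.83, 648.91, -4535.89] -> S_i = -1.90*(-6.99)^i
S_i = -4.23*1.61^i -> [-4.23, -6.81, -10.96, -17.65, -28.42]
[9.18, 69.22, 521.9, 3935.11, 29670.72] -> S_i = 9.18*7.54^i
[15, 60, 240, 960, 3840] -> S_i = 15*4^i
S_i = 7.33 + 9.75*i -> [7.33, 17.08, 26.83, 36.58, 46.33]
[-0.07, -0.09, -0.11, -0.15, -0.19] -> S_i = -0.07*1.28^i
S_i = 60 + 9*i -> [60, 69, 78, 87, 96]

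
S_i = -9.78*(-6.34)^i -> [-9.78, 62.01, -393.11, 2492.34, -15801.41]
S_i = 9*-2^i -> [9, -18, 36, -72, 144]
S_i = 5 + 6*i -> [5, 11, 17, 23, 29]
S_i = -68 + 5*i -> [-68, -63, -58, -53, -48]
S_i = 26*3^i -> [26, 78, 234, 702, 2106]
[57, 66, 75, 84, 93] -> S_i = 57 + 9*i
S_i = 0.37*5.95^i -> [0.37, 2.2, 13.1, 77.94, 463.73]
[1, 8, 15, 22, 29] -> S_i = 1 + 7*i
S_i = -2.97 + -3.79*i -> [-2.97, -6.76, -10.55, -14.34, -18.13]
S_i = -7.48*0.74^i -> [-7.48, -5.54, -4.1, -3.03, -2.24]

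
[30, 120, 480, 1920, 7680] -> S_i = 30*4^i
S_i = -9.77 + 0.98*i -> [-9.77, -8.79, -7.81, -6.83, -5.85]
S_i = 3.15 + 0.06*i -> [3.15, 3.21, 3.27, 3.33, 3.39]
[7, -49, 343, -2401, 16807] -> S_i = 7*-7^i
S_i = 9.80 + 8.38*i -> [9.8, 18.18, 26.56, 34.94, 43.32]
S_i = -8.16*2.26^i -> [-8.16, -18.44, -41.68, -94.19, -212.87]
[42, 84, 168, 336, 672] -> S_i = 42*2^i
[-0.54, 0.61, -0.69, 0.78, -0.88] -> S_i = -0.54*(-1.13)^i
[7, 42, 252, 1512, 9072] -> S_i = 7*6^i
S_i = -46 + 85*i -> [-46, 39, 124, 209, 294]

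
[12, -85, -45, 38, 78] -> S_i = Random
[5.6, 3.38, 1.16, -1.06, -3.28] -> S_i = 5.60 + -2.22*i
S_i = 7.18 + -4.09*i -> [7.18, 3.09, -1.0, -5.09, -9.18]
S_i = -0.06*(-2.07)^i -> [-0.06, 0.12, -0.26, 0.53, -1.1]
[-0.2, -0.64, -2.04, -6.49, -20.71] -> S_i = -0.20*3.19^i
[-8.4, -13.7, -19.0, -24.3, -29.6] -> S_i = -8.40 + -5.30*i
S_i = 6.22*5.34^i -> [6.22, 33.21, 177.37, 947.14, 5057.73]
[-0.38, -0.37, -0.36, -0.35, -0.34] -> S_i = -0.38*0.97^i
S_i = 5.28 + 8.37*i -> [5.28, 13.65, 22.02, 30.39, 38.76]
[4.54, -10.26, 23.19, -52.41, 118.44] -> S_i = 4.54*(-2.26)^i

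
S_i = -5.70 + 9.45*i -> [-5.7, 3.75, 13.2, 22.65, 32.1]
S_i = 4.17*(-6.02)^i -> [4.17, -25.1, 151.12, -909.76, 5476.74]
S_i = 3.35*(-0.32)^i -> [3.35, -1.07, 0.34, -0.11, 0.04]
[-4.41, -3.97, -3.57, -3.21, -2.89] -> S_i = -4.41*0.90^i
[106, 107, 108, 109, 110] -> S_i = 106 + 1*i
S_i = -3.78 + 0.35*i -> [-3.78, -3.43, -3.08, -2.73, -2.38]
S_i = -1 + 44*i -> [-1, 43, 87, 131, 175]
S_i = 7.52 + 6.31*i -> [7.52, 13.83, 20.14, 26.45, 32.76]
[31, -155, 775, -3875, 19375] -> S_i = 31*-5^i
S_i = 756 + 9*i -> [756, 765, 774, 783, 792]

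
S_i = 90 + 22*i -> [90, 112, 134, 156, 178]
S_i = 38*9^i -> [38, 342, 3078, 27702, 249318]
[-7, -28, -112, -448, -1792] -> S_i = -7*4^i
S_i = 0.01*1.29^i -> [0.01, 0.01, 0.02, 0.02, 0.03]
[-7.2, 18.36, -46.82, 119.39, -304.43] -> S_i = -7.20*(-2.55)^i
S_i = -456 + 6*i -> [-456, -450, -444, -438, -432]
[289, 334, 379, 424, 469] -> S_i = 289 + 45*i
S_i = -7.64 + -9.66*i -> [-7.64, -17.3, -26.96, -36.62, -46.28]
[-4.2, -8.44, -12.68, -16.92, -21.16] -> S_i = -4.20 + -4.24*i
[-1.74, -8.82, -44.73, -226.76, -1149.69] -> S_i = -1.74*5.07^i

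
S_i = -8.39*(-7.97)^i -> [-8.39, 66.87, -532.94, 4247.53, -33852.85]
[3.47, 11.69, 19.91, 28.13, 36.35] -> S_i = 3.47 + 8.22*i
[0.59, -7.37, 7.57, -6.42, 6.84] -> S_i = Random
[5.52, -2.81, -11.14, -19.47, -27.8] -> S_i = 5.52 + -8.33*i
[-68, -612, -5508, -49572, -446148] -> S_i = -68*9^i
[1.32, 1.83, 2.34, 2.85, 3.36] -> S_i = 1.32 + 0.51*i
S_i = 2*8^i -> [2, 16, 128, 1024, 8192]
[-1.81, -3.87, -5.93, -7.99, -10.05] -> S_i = -1.81 + -2.06*i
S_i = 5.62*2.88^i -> [5.62, 16.19, 46.61, 134.25, 386.64]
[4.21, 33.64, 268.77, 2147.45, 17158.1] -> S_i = 4.21*7.99^i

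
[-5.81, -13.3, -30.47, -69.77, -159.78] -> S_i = -5.81*2.29^i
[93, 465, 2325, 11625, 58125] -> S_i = 93*5^i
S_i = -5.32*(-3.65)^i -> [-5.32, 19.42, -70.88, 258.7, -944.24]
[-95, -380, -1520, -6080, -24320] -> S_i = -95*4^i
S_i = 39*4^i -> [39, 156, 624, 2496, 9984]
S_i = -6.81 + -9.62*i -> [-6.81, -16.43, -26.05, -35.67, -45.29]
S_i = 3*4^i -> [3, 12, 48, 192, 768]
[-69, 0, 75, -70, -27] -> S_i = Random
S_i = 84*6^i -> [84, 504, 3024, 18144, 108864]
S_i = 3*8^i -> [3, 24, 192, 1536, 12288]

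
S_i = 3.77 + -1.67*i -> [3.77, 2.1, 0.43, -1.24, -2.91]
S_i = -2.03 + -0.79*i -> [-2.03, -2.82, -3.61, -4.4, -5.19]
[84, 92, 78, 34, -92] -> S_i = Random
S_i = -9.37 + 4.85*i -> [-9.37, -4.52, 0.33, 5.18, 10.03]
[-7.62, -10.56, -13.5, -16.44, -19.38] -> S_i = -7.62 + -2.94*i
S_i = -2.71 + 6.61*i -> [-2.71, 3.9, 10.51, 17.12, 23.73]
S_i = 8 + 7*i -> [8, 15, 22, 29, 36]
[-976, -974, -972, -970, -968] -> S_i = -976 + 2*i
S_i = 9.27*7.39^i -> [9.27, 68.51, 506.25, 3741.22, 27647.6]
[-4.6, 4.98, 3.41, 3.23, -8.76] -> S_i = Random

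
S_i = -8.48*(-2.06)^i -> [-8.48, 17.47, -35.99, 74.13, -152.71]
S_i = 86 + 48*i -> [86, 134, 182, 230, 278]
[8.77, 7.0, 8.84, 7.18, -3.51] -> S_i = Random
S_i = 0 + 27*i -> [0, 27, 54, 81, 108]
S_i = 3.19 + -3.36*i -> [3.19, -0.17, -3.53, -6.89, -10.25]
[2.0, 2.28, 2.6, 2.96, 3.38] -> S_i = 2.00*1.14^i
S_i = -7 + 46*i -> [-7, 39, 85, 131, 177]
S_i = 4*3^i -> [4, 12, 36, 108, 324]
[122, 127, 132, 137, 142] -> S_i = 122 + 5*i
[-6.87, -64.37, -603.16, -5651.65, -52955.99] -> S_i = -6.87*9.37^i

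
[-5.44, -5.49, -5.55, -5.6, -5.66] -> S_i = -5.44*1.01^i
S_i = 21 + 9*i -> [21, 30, 39, 48, 57]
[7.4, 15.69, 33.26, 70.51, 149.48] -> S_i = 7.40*2.12^i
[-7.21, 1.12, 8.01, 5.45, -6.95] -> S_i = Random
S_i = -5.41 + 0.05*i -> [-5.41, -5.36, -5.31, -5.26, -5.21]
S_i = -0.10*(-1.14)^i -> [-0.1, 0.11, -0.13, 0.15, -0.17]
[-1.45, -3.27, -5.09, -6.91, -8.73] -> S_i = -1.45 + -1.82*i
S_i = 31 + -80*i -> [31, -49, -129, -209, -289]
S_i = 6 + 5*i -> [6, 11, 16, 21, 26]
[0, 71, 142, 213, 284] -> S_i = 0 + 71*i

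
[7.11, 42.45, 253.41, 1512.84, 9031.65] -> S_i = 7.11*5.97^i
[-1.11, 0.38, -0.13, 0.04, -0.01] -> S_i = -1.11*(-0.34)^i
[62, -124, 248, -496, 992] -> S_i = 62*-2^i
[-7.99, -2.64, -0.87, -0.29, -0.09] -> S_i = -7.99*0.33^i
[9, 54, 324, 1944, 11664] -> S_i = 9*6^i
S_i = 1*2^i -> [1, 2, 4, 8, 16]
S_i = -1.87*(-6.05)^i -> [-1.87, 11.31, -68.45, 414.1, -2505.32]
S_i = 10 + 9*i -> [10, 19, 28, 37, 46]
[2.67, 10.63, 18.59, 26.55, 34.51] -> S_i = 2.67 + 7.96*i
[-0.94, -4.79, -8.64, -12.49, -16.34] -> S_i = -0.94 + -3.85*i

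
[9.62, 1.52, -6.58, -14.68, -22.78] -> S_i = 9.62 + -8.10*i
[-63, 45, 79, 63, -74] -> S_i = Random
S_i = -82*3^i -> [-82, -246, -738, -2214, -6642]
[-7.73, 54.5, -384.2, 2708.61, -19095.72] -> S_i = -7.73*(-7.05)^i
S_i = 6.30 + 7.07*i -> [6.3, 13.37, 20.44, 27.51, 34.58]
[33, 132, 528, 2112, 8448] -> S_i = 33*4^i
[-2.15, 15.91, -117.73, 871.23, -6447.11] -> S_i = -2.15*(-7.40)^i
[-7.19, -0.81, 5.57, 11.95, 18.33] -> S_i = -7.19 + 6.38*i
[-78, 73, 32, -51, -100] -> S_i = Random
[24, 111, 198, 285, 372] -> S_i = 24 + 87*i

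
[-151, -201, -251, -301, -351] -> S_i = -151 + -50*i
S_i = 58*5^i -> [58, 290, 1450, 7250, 36250]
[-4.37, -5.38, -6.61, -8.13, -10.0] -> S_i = -4.37*1.23^i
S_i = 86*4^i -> [86, 344, 1376, 5504, 22016]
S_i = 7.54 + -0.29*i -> [7.54, 7.25, 6.96, 6.67, 6.38]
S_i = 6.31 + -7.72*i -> [6.31, -1.41, -9.13, -16.85, -24.57]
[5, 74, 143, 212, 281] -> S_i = 5 + 69*i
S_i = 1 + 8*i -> [1, 9, 17, 25, 33]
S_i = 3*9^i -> [3, 27, 243, 2187, 19683]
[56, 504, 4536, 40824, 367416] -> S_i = 56*9^i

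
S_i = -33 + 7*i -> [-33, -26, -19, -12, -5]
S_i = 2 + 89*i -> [2, 91, 180, 269, 358]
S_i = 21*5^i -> [21, 105, 525, 2625, 13125]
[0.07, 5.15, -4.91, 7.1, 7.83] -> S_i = Random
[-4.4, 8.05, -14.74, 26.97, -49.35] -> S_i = -4.40*(-1.83)^i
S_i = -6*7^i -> [-6, -42, -294, -2058, -14406]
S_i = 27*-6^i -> [27, -162, 972, -5832, 34992]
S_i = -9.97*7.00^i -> [-9.97, -69.79, -488.53, -3419.71, -23937.97]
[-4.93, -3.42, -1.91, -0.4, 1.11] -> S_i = -4.93 + 1.51*i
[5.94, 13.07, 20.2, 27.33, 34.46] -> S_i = 5.94 + 7.13*i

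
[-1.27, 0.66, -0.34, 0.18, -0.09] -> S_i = -1.27*(-0.52)^i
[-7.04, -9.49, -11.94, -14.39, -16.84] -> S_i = -7.04 + -2.45*i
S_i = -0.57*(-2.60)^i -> [-0.57, 1.48, -3.85, 10.02, -26.05]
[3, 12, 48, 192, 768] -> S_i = 3*4^i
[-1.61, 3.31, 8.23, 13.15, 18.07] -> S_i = -1.61 + 4.92*i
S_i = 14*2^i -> [14, 28, 56, 112, 224]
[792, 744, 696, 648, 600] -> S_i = 792 + -48*i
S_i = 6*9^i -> [6, 54, 486, 4374, 39366]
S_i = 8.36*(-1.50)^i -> [8.36, -12.54, 18.81, -28.21, 42.32]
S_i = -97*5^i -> [-97, -485, -2425, -12125, -60625]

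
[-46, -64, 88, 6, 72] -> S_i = Random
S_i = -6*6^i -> [-6, -36, -216, -1296, -7776]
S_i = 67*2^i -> [67, 134, 268, 536, 1072]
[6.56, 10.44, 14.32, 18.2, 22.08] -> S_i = 6.56 + 3.88*i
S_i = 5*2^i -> [5, 10, 20, 40, 80]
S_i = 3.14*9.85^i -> [3.14, 30.93, 304.65, 3000.81, 29557.97]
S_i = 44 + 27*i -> [44, 71, 98, 125, 152]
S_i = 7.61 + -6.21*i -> [7.61, 1.4, -4.81, -11.02, -17.23]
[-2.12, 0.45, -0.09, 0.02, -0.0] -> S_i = -2.12*(-0.21)^i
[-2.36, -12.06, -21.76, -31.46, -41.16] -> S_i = -2.36 + -9.70*i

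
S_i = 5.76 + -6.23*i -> [5.76, -0.47, -6.7, -12.93, -19.16]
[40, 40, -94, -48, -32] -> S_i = Random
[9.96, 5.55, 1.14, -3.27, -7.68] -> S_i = 9.96 + -4.41*i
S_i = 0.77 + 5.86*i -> [0.77, 6.63, 12.49, 18.35, 24.21]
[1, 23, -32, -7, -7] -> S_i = Random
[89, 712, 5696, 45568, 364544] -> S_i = 89*8^i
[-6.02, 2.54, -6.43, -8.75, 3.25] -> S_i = Random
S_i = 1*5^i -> [1, 5, 25, 125, 625]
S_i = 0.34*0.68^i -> [0.34, 0.23, 0.16, 0.11, 0.07]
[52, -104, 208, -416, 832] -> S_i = 52*-2^i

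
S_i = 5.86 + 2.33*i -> [5.86, 8.19, 10.52, 12.85, 15.18]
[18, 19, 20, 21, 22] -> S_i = 18 + 1*i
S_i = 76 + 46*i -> [76, 122, 168, 214, 260]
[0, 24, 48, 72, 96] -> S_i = 0 + 24*i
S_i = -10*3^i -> [-10, -30, -90, -270, -810]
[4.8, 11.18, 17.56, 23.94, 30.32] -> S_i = 4.80 + 6.38*i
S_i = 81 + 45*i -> [81, 126, 171, 216, 261]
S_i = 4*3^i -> [4, 12, 36, 108, 324]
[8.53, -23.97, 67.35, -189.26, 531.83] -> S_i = 8.53*(-2.81)^i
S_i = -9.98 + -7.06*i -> [-9.98, -17.04, -24.1, -31.16, -38.22]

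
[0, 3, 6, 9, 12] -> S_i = 0 + 3*i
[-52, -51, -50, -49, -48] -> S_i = -52 + 1*i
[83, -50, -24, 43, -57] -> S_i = Random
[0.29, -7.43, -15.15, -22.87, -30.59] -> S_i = 0.29 + -7.72*i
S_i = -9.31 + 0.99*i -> [-9.31, -8.32, -7.33, -6.34, -5.35]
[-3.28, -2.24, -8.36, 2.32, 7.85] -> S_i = Random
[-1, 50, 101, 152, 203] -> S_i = -1 + 51*i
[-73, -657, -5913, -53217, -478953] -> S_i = -73*9^i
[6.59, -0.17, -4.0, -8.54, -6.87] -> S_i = Random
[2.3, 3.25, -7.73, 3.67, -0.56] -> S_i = Random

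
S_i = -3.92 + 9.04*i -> [-3.92, 5.12, 14.16, 23.2, 32.24]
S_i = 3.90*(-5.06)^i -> [3.9, -19.73, 99.85, -505.26, 2556.62]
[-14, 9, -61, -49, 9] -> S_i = Random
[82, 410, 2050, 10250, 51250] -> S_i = 82*5^i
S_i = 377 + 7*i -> [377, 384, 391, 398, 405]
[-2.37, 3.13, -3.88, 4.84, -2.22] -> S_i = Random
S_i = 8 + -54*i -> [8, -46, -100, -154, -208]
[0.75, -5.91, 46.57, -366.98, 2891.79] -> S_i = 0.75*(-7.88)^i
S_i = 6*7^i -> [6, 42, 294, 2058, 14406]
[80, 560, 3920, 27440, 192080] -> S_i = 80*7^i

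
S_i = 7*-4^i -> [7, -28, 112, -448, 1792]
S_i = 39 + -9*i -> [39, 30, 21, 12, 3]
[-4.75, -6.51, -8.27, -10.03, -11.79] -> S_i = -4.75 + -1.76*i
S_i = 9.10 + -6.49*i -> [9.1, 2.61, -3.88, -10.37, -16.86]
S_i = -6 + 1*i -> [-6, -5, -4, -3, -2]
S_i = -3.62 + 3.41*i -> [-3.62, -0.21, 3.2, 6.61, 10.02]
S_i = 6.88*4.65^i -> [6.88, 31.99, 148.76, 691.75, 3216.62]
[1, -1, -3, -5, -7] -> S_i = 1 + -2*i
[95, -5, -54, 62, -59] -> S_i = Random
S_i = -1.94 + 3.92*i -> [-1.94, 1.98, 5.9, 9.82, 13.74]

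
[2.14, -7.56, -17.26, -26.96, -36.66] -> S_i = 2.14 + -9.70*i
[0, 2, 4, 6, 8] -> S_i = 0 + 2*i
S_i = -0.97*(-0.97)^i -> [-0.97, 0.94, -0.91, 0.89, -0.86]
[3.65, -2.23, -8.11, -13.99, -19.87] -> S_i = 3.65 + -5.88*i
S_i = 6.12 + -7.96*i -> [6.12, -1.84, -9.8, -17.76, -25.72]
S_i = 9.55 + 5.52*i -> [9.55, 15.07, 20.59, 26.11, 31.63]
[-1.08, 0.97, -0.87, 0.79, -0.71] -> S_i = -1.08*(-0.90)^i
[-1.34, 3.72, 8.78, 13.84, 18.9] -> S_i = -1.34 + 5.06*i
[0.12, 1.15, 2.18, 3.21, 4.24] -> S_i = 0.12 + 1.03*i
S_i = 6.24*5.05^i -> [6.24, 31.51, 159.14, 803.63, 4058.36]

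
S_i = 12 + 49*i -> [12, 61, 110, 159, 208]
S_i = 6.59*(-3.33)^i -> [6.59, -21.94, 73.08, -243.34, 810.33]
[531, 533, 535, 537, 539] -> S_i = 531 + 2*i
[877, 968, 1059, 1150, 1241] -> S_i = 877 + 91*i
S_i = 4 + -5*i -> [4, -1, -6, -11, -16]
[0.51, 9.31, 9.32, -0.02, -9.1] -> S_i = Random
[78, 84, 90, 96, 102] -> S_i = 78 + 6*i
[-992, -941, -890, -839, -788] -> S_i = -992 + 51*i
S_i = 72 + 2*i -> [72, 74, 76, 78, 80]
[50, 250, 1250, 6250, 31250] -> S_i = 50*5^i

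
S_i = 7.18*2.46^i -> [7.18, 17.66, 43.45, 106.89, 262.94]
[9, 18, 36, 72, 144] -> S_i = 9*2^i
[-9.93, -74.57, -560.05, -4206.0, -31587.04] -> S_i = -9.93*7.51^i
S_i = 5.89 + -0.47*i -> [5.89, 5.42, 4.95, 4.48, 4.01]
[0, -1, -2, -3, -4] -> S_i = 0 + -1*i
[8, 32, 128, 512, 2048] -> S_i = 8*4^i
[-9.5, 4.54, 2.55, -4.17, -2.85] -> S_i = Random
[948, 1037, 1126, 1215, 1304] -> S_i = 948 + 89*i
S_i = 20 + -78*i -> [20, -58, -136, -214, -292]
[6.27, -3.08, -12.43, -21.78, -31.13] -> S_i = 6.27 + -9.35*i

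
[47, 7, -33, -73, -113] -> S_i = 47 + -40*i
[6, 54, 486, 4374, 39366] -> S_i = 6*9^i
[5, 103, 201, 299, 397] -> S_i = 5 + 98*i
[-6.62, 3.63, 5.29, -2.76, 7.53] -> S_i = Random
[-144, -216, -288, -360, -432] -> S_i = -144 + -72*i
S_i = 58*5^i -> [58, 290, 1450, 7250, 36250]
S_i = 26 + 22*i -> [26, 48, 70, 92, 114]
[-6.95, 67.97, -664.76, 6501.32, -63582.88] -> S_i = -6.95*(-9.78)^i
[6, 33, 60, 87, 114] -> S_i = 6 + 27*i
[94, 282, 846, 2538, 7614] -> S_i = 94*3^i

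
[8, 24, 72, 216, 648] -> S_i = 8*3^i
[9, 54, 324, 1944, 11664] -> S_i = 9*6^i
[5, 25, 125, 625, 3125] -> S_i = 5*5^i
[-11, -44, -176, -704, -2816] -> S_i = -11*4^i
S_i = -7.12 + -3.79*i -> [-7.12, -10.91, -14.7, -18.49, -22.28]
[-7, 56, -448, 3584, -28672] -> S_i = -7*-8^i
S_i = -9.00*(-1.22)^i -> [-9.0, 10.98, -13.4, 16.34, -19.94]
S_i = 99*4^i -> [99, 396, 1584, 6336, 25344]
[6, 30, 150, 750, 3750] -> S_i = 6*5^i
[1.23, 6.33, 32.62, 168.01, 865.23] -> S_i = 1.23*5.15^i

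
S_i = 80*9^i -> [80, 720, 6480, 58320, 524880]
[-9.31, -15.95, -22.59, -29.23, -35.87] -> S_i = -9.31 + -6.64*i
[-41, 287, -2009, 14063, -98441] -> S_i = -41*-7^i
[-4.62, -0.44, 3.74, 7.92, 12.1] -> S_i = -4.62 + 4.18*i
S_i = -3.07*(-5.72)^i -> [-3.07, 17.56, -100.45, 574.55, -3286.42]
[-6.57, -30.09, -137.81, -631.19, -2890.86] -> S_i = -6.57*4.58^i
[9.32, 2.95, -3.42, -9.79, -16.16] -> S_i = 9.32 + -6.37*i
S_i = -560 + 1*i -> [-560, -559, -558, -557, -556]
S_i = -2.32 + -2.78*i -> [-2.32, -5.1, -7.88, -10.66, -13.44]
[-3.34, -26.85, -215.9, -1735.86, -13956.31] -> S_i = -3.34*8.04^i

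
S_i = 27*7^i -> [27, 189, 1323, 9261, 64827]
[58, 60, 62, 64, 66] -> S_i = 58 + 2*i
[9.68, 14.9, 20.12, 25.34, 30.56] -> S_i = 9.68 + 5.22*i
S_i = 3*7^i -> [3, 21, 147, 1029, 7203]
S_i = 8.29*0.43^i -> [8.29, 3.56, 1.53, 0.66, 0.28]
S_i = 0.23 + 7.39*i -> [0.23, 7.62, 15.01, 22.4, 29.79]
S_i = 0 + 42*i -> [0, 42, 84, 126, 168]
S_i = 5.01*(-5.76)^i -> [5.01, -28.86, 166.22, -957.43, 5514.77]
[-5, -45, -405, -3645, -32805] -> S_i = -5*9^i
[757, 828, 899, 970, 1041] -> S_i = 757 + 71*i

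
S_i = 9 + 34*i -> [9, 43, 77, 111, 145]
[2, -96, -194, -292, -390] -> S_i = 2 + -98*i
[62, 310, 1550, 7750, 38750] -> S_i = 62*5^i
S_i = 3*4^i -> [3, 12, 48, 192, 768]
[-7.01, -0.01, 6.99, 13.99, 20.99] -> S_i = -7.01 + 7.00*i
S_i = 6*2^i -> [6, 12, 24, 48, 96]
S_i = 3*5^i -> [3, 15, 75, 375, 1875]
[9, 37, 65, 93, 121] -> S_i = 9 + 28*i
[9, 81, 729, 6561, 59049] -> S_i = 9*9^i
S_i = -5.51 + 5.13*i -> [-5.51, -0.38, 4.75, 9.88, 15.01]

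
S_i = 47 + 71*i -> [47, 118, 189, 260, 331]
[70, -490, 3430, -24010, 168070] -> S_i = 70*-7^i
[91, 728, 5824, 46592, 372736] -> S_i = 91*8^i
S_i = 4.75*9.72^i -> [4.75, 46.17, 448.77, 4362.07, 42399.3]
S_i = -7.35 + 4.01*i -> [-7.35, -3.34, 0.67, 4.68, 8.69]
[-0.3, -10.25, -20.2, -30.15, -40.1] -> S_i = -0.30 + -9.95*i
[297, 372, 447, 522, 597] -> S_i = 297 + 75*i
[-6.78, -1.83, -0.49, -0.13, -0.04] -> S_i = -6.78*0.27^i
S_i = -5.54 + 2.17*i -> [-5.54, -3.37, -1.2, 0.97, 3.14]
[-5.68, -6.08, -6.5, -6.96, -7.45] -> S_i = -5.68*1.07^i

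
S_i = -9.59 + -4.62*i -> [-9.59, -14.21, -18.83, -23.45, -28.07]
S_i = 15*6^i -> [15, 90, 540, 3240, 19440]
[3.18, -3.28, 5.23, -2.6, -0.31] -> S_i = Random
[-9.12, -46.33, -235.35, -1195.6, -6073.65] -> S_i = -9.12*5.08^i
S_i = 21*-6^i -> [21, -126, 756, -4536, 27216]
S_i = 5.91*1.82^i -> [5.91, 10.76, 19.58, 35.63, 64.84]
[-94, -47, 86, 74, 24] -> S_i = Random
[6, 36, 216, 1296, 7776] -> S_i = 6*6^i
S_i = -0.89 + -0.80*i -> [-0.89, -1.69, -2.49, -3.29, -4.09]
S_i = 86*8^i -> [86, 688, 5504, 44032, 352256]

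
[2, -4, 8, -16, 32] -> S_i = 2*-2^i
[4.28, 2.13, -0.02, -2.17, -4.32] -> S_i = 4.28 + -2.15*i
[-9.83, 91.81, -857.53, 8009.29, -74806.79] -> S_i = -9.83*(-9.34)^i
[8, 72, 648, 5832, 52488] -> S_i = 8*9^i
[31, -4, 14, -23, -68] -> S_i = Random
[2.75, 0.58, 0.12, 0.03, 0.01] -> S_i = 2.75*0.21^i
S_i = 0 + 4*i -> [0, 4, 8, 12, 16]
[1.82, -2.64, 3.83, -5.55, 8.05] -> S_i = 1.82*(-1.45)^i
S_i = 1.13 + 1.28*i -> [1.13, 2.41, 3.69, 4.97, 6.25]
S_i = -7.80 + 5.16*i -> [-7.8, -2.64, 2.52, 7.68, 12.84]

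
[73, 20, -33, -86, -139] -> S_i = 73 + -53*i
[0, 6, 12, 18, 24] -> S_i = 0 + 6*i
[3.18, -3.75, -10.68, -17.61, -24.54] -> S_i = 3.18 + -6.93*i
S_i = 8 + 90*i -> [8, 98, 188, 278, 368]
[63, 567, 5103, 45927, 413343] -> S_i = 63*9^i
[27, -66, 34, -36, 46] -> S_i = Random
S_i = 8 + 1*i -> [8, 9, 10, 11, 12]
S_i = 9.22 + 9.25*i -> [9.22, 18.47, 27.72, 36.97, 46.22]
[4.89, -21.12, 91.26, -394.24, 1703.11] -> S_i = 4.89*(-4.32)^i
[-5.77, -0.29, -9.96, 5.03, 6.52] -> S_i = Random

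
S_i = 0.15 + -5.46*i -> [0.15, -5.31, -10.77, -16.23, -21.69]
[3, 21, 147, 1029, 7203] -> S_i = 3*7^i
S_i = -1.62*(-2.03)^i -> [-1.62, 3.29, -6.68, 13.55, -27.51]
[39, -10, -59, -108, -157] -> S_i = 39 + -49*i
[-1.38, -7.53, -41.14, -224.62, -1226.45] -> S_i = -1.38*5.46^i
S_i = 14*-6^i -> [14, -84, 504, -3024, 18144]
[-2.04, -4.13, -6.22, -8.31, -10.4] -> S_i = -2.04 + -2.09*i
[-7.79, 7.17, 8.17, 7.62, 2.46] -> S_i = Random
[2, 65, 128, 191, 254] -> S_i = 2 + 63*i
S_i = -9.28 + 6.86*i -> [-9.28, -2.42, 4.44, 11.3, 18.16]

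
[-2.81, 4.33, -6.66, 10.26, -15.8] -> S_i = -2.81*(-1.54)^i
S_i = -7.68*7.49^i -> [-7.68, -57.52, -430.85, -3227.06, -24170.66]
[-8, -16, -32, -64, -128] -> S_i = -8*2^i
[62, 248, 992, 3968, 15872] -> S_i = 62*4^i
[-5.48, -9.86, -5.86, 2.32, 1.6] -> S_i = Random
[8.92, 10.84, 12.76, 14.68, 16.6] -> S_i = 8.92 + 1.92*i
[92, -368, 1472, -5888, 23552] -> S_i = 92*-4^i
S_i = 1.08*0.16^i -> [1.08, 0.17, 0.03, 0.0, 0.0]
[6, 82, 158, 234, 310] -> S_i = 6 + 76*i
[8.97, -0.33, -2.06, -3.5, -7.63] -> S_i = Random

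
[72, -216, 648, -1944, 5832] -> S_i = 72*-3^i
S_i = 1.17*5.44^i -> [1.17, 6.36, 34.62, 188.36, 1024.66]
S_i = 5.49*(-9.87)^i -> [5.49, -54.19, 534.82, -5278.66, 52100.39]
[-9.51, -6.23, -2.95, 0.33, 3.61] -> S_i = -9.51 + 3.28*i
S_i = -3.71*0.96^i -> [-3.71, -3.56, -3.42, -3.28, -3.15]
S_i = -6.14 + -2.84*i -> [-6.14, -8.98, -11.82, -14.66, -17.5]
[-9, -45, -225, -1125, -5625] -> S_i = -9*5^i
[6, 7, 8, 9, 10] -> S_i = 6 + 1*i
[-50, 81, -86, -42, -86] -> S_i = Random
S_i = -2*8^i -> [-2, -16, -128, -1024, -8192]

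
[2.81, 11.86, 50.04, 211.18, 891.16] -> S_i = 2.81*4.22^i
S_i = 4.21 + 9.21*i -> [4.21, 13.42, 22.63, 31.84, 41.05]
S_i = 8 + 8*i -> [8, 16, 24, 32, 40]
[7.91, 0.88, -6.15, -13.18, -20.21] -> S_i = 7.91 + -7.03*i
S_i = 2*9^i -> [2, 18, 162, 1458, 13122]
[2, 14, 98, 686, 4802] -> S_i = 2*7^i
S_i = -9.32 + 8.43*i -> [-9.32, -0.89, 7.54, 15.97, 24.4]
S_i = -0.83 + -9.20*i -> [-0.83, -10.03, -19.23, -28.43, -37.63]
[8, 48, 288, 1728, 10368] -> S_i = 8*6^i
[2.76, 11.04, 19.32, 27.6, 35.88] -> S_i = 2.76 + 8.28*i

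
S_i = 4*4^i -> [4, 16, 64, 256, 1024]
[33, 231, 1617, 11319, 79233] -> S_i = 33*7^i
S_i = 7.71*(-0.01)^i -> [7.71, -0.08, 0.0, -0.0, 0.0]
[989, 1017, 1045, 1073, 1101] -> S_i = 989 + 28*i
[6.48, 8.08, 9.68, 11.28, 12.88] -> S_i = 6.48 + 1.60*i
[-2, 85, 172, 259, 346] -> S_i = -2 + 87*i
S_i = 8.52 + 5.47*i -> [8.52, 13.99, 19.46, 24.93, 30.4]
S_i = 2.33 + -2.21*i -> [2.33, 0.12, -2.09, -4.3, -6.51]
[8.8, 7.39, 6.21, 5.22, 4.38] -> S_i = 8.80*0.84^i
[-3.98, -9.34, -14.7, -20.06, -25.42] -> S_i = -3.98 + -5.36*i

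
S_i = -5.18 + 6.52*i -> [-5.18, 1.34, 7.86, 14.38, 20.9]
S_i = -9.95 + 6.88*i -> [-9.95, -3.07, 3.81, 10.69, 17.57]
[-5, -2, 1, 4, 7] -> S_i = -5 + 3*i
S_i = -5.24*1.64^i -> [-5.24, -8.59, -14.09, -23.11, -37.91]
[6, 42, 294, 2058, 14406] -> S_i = 6*7^i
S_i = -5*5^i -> [-5, -25, -125, -625, -3125]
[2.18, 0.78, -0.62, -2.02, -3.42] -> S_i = 2.18 + -1.40*i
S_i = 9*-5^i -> [9, -45, 225, -1125, 5625]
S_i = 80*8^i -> [80, 640, 5120, 40960, 327680]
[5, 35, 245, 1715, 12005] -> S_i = 5*7^i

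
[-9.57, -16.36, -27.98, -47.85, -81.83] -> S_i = -9.57*1.71^i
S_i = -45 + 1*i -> [-45, -44, -43, -42, -41]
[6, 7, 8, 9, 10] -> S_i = 6 + 1*i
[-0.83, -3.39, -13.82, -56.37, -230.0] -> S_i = -0.83*4.08^i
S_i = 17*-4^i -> [17, -68, 272, -1088, 4352]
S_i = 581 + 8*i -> [581, 589, 597, 605, 613]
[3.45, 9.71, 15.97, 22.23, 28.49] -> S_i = 3.45 + 6.26*i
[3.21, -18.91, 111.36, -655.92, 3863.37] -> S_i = 3.21*(-5.89)^i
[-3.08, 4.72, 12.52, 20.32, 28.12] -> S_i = -3.08 + 7.80*i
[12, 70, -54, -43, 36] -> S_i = Random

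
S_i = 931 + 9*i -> [931, 940, 949, 958, 967]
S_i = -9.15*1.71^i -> [-9.15, -15.65, -26.76, -45.75, -78.24]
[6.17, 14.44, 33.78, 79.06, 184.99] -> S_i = 6.17*2.34^i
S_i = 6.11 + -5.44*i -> [6.11, 0.67, -4.77, -10.21, -15.65]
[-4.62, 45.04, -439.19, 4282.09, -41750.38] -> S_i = -4.62*(-9.75)^i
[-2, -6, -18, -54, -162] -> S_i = -2*3^i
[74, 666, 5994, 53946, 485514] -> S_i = 74*9^i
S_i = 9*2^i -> [9, 18, 36, 72, 144]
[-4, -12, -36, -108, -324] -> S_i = -4*3^i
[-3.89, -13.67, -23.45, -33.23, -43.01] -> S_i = -3.89 + -9.78*i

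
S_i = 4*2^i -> [4, 8, 16, 32, 64]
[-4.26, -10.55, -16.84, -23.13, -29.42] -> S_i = -4.26 + -6.29*i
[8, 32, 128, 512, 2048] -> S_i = 8*4^i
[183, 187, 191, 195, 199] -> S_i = 183 + 4*i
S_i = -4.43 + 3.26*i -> [-4.43, -1.17, 2.09, 5.35, 8.61]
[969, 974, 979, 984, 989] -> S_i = 969 + 5*i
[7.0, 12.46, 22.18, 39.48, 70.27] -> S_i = 7.00*1.78^i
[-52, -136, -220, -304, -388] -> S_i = -52 + -84*i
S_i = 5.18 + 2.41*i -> [5.18, 7.59, 10.0, 12.41, 14.82]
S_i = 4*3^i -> [4, 12, 36, 108, 324]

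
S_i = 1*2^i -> [1, 2, 4, 8, 16]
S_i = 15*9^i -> [15, 135, 1215, 10935, 98415]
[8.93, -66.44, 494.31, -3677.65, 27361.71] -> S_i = 8.93*(-7.44)^i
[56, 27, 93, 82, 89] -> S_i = Random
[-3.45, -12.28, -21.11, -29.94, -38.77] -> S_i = -3.45 + -8.83*i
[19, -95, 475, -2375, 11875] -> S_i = 19*-5^i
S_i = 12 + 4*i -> [12, 16, 20, 24, 28]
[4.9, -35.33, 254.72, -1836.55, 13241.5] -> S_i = 4.90*(-7.21)^i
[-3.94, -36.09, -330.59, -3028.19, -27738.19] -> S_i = -3.94*9.16^i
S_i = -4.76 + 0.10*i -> [-4.76, -4.66, -4.56, -4.46, -4.36]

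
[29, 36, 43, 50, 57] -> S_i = 29 + 7*i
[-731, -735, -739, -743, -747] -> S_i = -731 + -4*i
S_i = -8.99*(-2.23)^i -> [-8.99, 20.05, -44.71, 99.7, -222.32]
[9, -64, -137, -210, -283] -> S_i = 9 + -73*i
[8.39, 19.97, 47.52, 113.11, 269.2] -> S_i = 8.39*2.38^i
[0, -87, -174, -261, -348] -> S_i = 0 + -87*i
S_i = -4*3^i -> [-4, -12, -36, -108, -324]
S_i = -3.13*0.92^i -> [-3.13, -2.88, -2.65, -2.44, -2.24]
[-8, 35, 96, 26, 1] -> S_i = Random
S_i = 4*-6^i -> [4, -24, 144, -864, 5184]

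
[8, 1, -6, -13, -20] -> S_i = 8 + -7*i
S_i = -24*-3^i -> [-24, 72, -216, 648, -1944]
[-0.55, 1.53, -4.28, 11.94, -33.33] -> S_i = -0.55*(-2.79)^i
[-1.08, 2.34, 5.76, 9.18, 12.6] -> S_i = -1.08 + 3.42*i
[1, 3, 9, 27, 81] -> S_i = 1*3^i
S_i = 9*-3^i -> [9, -27, 81, -243, 729]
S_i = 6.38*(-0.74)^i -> [6.38, -4.72, 3.49, -2.59, 1.91]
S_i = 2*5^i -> [2, 10, 50, 250, 1250]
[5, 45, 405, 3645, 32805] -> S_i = 5*9^i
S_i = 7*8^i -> [7, 56, 448, 3584, 28672]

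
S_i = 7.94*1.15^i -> [7.94, 9.13, 10.5, 12.08, 13.89]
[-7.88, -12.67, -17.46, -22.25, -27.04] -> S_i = -7.88 + -4.79*i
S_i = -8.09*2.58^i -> [-8.09, -20.87, -53.85, -138.93, -358.45]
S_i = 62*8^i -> [62, 496, 3968, 31744, 253952]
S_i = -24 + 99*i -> [-24, 75, 174, 273, 372]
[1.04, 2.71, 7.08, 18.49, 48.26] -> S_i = 1.04*2.61^i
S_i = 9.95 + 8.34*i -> [9.95, 18.29, 26.63, 34.97, 43.31]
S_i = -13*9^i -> [-13, -117, -1053, -9477, -85293]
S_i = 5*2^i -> [5, 10, 20, 40, 80]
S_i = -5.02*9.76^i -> [-5.02, -49.0, -478.19, -4667.17, -45551.53]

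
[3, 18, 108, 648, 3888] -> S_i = 3*6^i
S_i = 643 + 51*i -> [643, 694, 745, 796, 847]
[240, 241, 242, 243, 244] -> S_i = 240 + 1*i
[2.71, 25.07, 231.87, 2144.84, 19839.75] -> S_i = 2.71*9.25^i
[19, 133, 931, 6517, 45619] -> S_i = 19*7^i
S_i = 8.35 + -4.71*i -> [8.35, 3.64, -1.07, -5.78, -10.49]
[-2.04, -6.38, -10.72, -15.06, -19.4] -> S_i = -2.04 + -4.34*i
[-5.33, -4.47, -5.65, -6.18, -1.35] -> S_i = Random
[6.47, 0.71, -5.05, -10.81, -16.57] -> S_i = 6.47 + -5.76*i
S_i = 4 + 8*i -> [4, 12, 20, 28, 36]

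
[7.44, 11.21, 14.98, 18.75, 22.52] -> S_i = 7.44 + 3.77*i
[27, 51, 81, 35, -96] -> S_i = Random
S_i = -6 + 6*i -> [-6, 0, 6, 12, 18]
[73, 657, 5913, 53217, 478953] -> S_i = 73*9^i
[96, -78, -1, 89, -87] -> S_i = Random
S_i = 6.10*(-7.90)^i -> [6.1, -48.19, 380.7, -3007.54, 23759.55]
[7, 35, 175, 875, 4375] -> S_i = 7*5^i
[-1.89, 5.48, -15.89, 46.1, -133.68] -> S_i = -1.89*(-2.90)^i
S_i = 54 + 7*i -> [54, 61, 68, 75, 82]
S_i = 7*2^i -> [7, 14, 28, 56, 112]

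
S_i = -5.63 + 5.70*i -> [-5.63, 0.07, 5.77, 11.47, 17.17]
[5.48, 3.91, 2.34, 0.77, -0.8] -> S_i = 5.48 + -1.57*i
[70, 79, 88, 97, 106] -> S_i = 70 + 9*i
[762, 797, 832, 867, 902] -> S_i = 762 + 35*i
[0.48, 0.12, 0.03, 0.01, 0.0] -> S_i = 0.48*0.24^i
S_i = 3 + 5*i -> [3, 8, 13, 18, 23]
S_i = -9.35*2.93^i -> [-9.35, -27.4, -80.27, -235.19, -689.1]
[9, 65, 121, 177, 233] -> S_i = 9 + 56*i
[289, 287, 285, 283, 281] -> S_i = 289 + -2*i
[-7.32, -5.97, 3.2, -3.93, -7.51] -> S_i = Random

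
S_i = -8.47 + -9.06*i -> [-8.47, -17.53, -26.59, -35.65, -44.71]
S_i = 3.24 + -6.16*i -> [3.24, -2.92, -9.08, -15.24, -21.4]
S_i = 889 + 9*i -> [889, 898, 907, 916, 925]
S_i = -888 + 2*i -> [-888, -886, -884, -882, -880]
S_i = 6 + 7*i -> [6, 13, 20, 27, 34]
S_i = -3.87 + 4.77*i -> [-3.87, 0.9, 5.67, 10.44, 15.21]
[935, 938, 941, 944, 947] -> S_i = 935 + 3*i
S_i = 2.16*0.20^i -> [2.16, 0.43, 0.09, 0.02, 0.0]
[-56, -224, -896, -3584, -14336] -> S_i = -56*4^i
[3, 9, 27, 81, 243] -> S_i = 3*3^i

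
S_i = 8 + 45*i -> [8, 53, 98, 143, 188]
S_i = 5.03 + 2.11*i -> [5.03, 7.14, 9.25, 11.36, 13.47]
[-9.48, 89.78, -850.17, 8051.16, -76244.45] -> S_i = -9.48*(-9.47)^i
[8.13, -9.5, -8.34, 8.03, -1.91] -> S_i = Random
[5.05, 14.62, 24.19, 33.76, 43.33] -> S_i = 5.05 + 9.57*i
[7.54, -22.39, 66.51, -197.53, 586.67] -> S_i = 7.54*(-2.97)^i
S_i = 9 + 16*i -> [9, 25, 41, 57, 73]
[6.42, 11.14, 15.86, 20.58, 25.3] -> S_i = 6.42 + 4.72*i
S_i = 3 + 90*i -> [3, 93, 183, 273, 363]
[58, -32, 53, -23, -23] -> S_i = Random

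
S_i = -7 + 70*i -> [-7, 63, 133, 203, 273]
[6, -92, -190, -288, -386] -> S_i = 6 + -98*i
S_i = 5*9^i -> [5, 45, 405, 3645, 32805]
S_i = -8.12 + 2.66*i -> [-8.12, -5.46, -2.8, -0.14, 2.52]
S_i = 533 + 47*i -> [533, 580, 627, 674, 721]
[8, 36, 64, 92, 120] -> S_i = 8 + 28*i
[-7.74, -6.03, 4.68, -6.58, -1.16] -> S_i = Random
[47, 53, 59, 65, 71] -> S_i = 47 + 6*i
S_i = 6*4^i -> [6, 24, 96, 384, 1536]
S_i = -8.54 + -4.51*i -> [-8.54, -13.05, -17.56, -22.07, -26.58]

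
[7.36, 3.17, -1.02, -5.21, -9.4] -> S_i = 7.36 + -4.19*i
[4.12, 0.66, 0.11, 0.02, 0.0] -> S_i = 4.12*0.16^i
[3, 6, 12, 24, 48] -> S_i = 3*2^i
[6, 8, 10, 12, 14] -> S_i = 6 + 2*i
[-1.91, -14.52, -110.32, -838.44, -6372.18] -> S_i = -1.91*7.60^i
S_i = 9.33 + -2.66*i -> [9.33, 6.67, 4.01, 1.35, -1.31]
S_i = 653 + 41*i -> [653, 694, 735, 776, 817]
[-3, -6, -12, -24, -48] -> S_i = -3*2^i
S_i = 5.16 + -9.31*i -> [5.16, -4.15, -13.46, -22.77, -32.08]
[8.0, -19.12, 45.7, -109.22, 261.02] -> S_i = 8.00*(-2.39)^i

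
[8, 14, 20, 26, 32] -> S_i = 8 + 6*i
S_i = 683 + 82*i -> [683, 765, 847, 929, 1011]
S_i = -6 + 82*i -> [-6, 76, 158, 240, 322]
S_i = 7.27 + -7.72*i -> [7.27, -0.45, -8.17, -15.89, -23.61]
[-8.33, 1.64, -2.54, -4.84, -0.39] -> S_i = Random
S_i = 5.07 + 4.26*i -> [5.07, 9.33, 13.59, 17.85, 22.11]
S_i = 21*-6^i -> [21, -126, 756, -4536, 27216]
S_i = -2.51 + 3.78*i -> [-2.51, 1.27, 5.05, 8.83, 12.61]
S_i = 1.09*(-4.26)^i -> [1.09, -4.64, 19.78, -84.27, 358.98]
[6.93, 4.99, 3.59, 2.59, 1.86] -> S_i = 6.93*0.72^i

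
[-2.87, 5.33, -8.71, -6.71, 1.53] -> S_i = Random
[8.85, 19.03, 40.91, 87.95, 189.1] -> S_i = 8.85*2.15^i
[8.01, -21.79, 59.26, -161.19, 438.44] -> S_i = 8.01*(-2.72)^i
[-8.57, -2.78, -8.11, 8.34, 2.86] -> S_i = Random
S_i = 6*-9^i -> [6, -54, 486, -4374, 39366]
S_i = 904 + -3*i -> [904, 901, 898, 895, 892]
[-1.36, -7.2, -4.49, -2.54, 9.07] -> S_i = Random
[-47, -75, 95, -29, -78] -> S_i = Random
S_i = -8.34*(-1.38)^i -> [-8.34, 11.51, -15.88, 21.92, -30.25]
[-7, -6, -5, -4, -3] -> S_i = -7 + 1*i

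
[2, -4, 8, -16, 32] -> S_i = 2*-2^i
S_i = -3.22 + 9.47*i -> [-3.22, 6.25, 15.72, 25.19, 34.66]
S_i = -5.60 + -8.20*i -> [-5.6, -13.8, -22.0, -30.2, -38.4]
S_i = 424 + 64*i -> [424, 488, 552, 616, 680]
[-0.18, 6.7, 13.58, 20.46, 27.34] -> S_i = -0.18 + 6.88*i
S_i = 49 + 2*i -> [49, 51, 53, 55, 57]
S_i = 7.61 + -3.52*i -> [7.61, 4.09, 0.57, -2.95, -6.47]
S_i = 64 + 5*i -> [64, 69, 74, 79, 84]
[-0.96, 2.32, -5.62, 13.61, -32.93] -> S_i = -0.96*(-2.42)^i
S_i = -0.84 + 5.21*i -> [-0.84, 4.37, 9.58, 14.79, 20.0]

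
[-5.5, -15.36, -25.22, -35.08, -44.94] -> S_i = -5.50 + -9.86*i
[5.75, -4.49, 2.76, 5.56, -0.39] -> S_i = Random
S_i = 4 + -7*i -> [4, -3, -10, -17, -24]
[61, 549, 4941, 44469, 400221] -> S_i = 61*9^i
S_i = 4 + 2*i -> [4, 6, 8, 10, 12]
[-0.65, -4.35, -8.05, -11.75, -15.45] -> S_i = -0.65 + -3.70*i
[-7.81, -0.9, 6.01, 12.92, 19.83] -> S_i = -7.81 + 6.91*i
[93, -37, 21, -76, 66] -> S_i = Random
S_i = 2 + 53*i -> [2, 55, 108, 161, 214]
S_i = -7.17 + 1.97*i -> [-7.17, -5.2, -3.23, -1.26, 0.71]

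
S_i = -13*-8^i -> [-13, 104, -832, 6656, -53248]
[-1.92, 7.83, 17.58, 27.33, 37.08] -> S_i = -1.92 + 9.75*i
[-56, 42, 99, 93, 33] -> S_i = Random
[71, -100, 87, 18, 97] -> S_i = Random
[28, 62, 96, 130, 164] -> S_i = 28 + 34*i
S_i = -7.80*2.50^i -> [-7.8, -19.5, -48.75, -121.88, -304.69]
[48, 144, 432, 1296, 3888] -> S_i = 48*3^i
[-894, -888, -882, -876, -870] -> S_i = -894 + 6*i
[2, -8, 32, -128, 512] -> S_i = 2*-4^i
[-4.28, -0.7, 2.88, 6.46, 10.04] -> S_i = -4.28 + 3.58*i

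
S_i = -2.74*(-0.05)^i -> [-2.74, 0.14, -0.01, 0.0, -0.0]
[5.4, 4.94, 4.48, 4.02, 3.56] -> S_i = 5.40 + -0.46*i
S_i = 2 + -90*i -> [2, -88, -178, -268, -358]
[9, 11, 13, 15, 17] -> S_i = 9 + 2*i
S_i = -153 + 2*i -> [-153, -151, -149, -147, -145]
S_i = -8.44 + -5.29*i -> [-8.44, -13.73, -19.02, -24.31, -29.6]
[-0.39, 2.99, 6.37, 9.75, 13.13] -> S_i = -0.39 + 3.38*i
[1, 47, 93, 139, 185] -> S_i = 1 + 46*i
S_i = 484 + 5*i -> [484, 489, 494, 499, 504]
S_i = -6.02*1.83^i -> [-6.02, -11.02, -20.16, -36.89, -67.52]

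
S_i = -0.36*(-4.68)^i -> [-0.36, 1.68, -7.88, 36.9, -172.7]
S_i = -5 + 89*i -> [-5, 84, 173, 262, 351]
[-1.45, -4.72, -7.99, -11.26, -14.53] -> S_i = -1.45 + -3.27*i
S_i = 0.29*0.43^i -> [0.29, 0.12, 0.05, 0.02, 0.01]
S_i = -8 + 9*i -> [-8, 1, 10, 19, 28]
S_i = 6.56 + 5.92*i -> [6.56, 12.48, 18.4, 24.32, 30.24]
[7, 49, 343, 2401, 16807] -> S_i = 7*7^i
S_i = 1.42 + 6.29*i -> [1.42, 7.71, 14.0, 20.29, 26.58]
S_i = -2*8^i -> [-2, -16, -128, -1024, -8192]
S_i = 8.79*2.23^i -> [8.79, 19.6, 43.71, 97.48, 217.37]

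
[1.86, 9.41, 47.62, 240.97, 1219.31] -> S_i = 1.86*5.06^i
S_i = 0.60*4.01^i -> [0.6, 2.41, 9.65, 38.69, 155.14]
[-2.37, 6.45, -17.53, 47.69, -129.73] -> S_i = -2.37*(-2.72)^i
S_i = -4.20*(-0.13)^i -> [-4.2, 0.55, -0.07, 0.01, -0.0]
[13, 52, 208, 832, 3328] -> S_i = 13*4^i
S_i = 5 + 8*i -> [5, 13, 21, 29, 37]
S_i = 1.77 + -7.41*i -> [1.77, -5.64, -13.05, -20.46, -27.87]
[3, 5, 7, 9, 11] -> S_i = 3 + 2*i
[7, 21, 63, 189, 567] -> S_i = 7*3^i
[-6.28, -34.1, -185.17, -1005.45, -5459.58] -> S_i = -6.28*5.43^i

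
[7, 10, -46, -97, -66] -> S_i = Random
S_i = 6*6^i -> [6, 36, 216, 1296, 7776]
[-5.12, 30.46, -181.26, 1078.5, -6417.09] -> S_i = -5.12*(-5.95)^i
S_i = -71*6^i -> [-71, -426, -2556, -15336, -92016]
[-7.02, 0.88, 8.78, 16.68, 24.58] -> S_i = -7.02 + 7.90*i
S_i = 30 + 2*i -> [30, 32, 34, 36, 38]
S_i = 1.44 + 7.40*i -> [1.44, 8.84, 16.24, 23.64, 31.04]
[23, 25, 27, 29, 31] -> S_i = 23 + 2*i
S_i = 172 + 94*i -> [172, 266, 360, 454, 548]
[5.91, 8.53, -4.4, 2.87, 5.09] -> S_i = Random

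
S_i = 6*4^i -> [6, 24, 96, 384, 1536]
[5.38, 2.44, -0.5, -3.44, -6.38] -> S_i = 5.38 + -2.94*i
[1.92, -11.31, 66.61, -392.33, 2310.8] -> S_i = 1.92*(-5.89)^i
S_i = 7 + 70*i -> [7, 77, 147, 217, 287]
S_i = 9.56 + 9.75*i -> [9.56, 19.31, 29.06, 38.81, 48.56]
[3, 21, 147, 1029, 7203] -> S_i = 3*7^i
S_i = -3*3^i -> [-3, -9, -27, -81, -243]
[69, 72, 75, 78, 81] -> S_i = 69 + 3*i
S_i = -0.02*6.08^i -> [-0.02, -0.12, -0.74, -4.5, -27.33]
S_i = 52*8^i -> [52, 416, 3328, 26624, 212992]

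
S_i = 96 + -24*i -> [96, 72, 48, 24, 0]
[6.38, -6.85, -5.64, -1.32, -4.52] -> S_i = Random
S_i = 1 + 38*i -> [1, 39, 77, 115, 153]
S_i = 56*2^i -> [56, 112, 224, 448, 896]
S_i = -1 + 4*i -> [-1, 3, 7, 11, 15]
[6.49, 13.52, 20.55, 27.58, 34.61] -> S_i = 6.49 + 7.03*i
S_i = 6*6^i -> [6, 36, 216, 1296, 7776]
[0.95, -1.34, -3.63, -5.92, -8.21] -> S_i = 0.95 + -2.29*i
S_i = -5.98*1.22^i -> [-5.98, -7.3, -8.9, -10.86, -13.25]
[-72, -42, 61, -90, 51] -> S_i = Random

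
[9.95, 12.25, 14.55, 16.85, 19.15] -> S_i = 9.95 + 2.30*i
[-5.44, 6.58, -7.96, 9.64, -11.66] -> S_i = -5.44*(-1.21)^i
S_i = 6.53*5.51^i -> [6.53, 35.98, 198.25, 1092.37, 6018.93]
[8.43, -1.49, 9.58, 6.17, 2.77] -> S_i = Random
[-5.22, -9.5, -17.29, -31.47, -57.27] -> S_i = -5.22*1.82^i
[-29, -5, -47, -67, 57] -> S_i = Random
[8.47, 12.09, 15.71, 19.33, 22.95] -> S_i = 8.47 + 3.62*i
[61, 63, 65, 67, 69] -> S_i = 61 + 2*i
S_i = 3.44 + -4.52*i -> [3.44, -1.08, -5.6, -10.12, -14.64]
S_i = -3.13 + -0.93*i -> [-3.13, -4.06, -4.99, -5.92, -6.85]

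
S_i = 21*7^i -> [21, 147, 1029, 7203, 50421]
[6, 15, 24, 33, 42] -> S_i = 6 + 9*i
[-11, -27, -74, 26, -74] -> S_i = Random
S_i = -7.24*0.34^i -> [-7.24, -2.46, -0.84, -0.28, -0.1]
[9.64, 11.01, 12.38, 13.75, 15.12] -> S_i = 9.64 + 1.37*i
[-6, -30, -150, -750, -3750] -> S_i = -6*5^i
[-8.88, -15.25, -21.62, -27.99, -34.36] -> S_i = -8.88 + -6.37*i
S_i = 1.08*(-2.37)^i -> [1.08, -2.56, 6.07, -14.38, 34.07]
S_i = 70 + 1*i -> [70, 71, 72, 73, 74]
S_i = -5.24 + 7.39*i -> [-5.24, 2.15, 9.54, 16.93, 24.32]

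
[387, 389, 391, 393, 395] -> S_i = 387 + 2*i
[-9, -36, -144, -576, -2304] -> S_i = -9*4^i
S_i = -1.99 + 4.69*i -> [-1.99, 2.7, 7.39, 12.08, 16.77]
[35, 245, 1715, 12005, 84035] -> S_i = 35*7^i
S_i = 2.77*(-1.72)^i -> [2.77, -4.76, 8.19, -14.1, 24.24]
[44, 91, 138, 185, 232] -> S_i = 44 + 47*i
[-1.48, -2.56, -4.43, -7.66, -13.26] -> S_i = -1.48*1.73^i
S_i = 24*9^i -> [24, 216, 1944, 17496, 157464]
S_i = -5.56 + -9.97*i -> [-5.56, -15.53, -25.5, -35.47, -45.44]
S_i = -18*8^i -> [-18, -144, -1152, -9216, -73728]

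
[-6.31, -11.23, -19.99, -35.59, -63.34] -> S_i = -6.31*1.78^i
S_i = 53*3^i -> [53, 159, 477, 1431, 4293]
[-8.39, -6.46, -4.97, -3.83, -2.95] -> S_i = -8.39*0.77^i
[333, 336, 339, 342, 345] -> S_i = 333 + 3*i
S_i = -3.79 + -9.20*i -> [-3.79, -12.99, -22.19, -31.39, -40.59]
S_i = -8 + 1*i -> [-8, -7, -6, -5, -4]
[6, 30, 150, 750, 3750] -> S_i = 6*5^i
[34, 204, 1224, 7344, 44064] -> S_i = 34*6^i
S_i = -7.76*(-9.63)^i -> [-7.76, 74.73, -719.64, 6930.12, -66737.03]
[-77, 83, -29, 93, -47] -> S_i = Random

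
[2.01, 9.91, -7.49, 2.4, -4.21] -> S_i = Random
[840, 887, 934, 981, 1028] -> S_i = 840 + 47*i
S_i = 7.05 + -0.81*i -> [7.05, 6.24, 5.43, 4.62, 3.81]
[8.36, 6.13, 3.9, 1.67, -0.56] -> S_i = 8.36 + -2.23*i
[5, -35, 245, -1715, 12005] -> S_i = 5*-7^i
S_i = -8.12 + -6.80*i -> [-8.12, -14.92, -21.72, -28.52, -35.32]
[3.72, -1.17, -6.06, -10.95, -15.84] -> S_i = 3.72 + -4.89*i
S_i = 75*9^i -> [75, 675, 6075, 54675, 492075]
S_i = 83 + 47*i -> [83, 130, 177, 224, 271]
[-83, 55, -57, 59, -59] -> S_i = Random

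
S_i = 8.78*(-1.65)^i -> [8.78, -14.49, 23.9, -39.44, 65.08]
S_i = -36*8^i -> [-36, -288, -2304, -18432, -147456]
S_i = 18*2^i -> [18, 36, 72, 144, 288]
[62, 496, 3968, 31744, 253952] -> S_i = 62*8^i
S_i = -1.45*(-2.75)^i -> [-1.45, 3.99, -10.97, 30.16, -82.93]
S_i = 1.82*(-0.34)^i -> [1.82, -0.62, 0.21, -0.07, 0.02]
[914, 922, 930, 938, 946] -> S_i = 914 + 8*i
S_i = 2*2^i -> [2, 4, 8, 16, 32]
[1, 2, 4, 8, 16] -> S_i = 1*2^i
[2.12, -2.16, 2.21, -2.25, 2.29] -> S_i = 2.12*(-1.02)^i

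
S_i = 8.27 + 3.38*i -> [8.27, 11.65, 15.03, 18.41, 21.79]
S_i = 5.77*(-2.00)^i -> [5.77, -11.54, 23.08, -46.16, 92.32]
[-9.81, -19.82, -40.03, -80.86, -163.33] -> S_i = -9.81*2.02^i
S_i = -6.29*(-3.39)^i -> [-6.29, 21.32, -72.29, 245.05, -830.71]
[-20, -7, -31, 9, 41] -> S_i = Random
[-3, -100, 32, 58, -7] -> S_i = Random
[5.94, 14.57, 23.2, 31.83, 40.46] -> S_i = 5.94 + 8.63*i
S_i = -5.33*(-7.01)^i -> [-5.33, 37.36, -261.92, 1836.04, -12870.61]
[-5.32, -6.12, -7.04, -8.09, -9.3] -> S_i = -5.32*1.15^i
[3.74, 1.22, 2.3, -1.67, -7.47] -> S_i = Random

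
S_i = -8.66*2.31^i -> [-8.66, -20.0, -46.21, -106.75, -246.58]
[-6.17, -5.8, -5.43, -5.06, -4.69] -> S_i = -6.17 + 0.37*i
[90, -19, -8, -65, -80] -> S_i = Random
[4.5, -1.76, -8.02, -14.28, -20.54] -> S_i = 4.50 + -6.26*i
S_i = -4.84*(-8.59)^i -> [-4.84, 41.58, -357.13, 3067.78, -26352.27]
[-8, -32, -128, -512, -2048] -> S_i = -8*4^i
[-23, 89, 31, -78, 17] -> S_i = Random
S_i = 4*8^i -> [4, 32, 256, 2048, 16384]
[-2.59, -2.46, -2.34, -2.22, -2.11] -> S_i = -2.59*0.95^i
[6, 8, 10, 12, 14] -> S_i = 6 + 2*i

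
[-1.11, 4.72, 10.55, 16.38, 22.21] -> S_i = -1.11 + 5.83*i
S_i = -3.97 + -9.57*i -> [-3.97, -13.54, -23.11, -32.68, -42.25]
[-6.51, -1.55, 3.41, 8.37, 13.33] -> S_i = -6.51 + 4.96*i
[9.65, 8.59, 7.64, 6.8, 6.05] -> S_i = 9.65*0.89^i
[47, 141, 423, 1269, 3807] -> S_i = 47*3^i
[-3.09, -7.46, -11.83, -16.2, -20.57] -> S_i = -3.09 + -4.37*i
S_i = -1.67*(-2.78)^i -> [-1.67, 4.64, -12.91, 35.88, -99.75]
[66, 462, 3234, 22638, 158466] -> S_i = 66*7^i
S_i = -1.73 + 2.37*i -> [-1.73, 0.64, 3.01, 5.38, 7.75]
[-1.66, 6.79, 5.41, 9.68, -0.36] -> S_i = Random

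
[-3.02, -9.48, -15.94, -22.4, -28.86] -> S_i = -3.02 + -6.46*i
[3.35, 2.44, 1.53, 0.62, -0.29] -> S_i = 3.35 + -0.91*i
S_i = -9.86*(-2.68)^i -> [-9.86, 26.42, -70.82, 189.79, -508.65]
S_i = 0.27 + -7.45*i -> [0.27, -7.18, -14.63, -22.08, -29.53]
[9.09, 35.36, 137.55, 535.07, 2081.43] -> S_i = 9.09*3.89^i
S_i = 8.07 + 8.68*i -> [8.07, 16.75, 25.43, 34.11, 42.79]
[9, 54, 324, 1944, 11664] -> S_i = 9*6^i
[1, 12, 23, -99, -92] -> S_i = Random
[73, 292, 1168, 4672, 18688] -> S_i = 73*4^i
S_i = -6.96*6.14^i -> [-6.96, -42.73, -262.39, -1611.07, -9891.97]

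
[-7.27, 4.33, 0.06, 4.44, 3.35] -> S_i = Random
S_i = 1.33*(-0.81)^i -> [1.33, -1.08, 0.87, -0.71, 0.57]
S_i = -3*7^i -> [-3, -21, -147, -1029, -7203]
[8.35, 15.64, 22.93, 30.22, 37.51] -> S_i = 8.35 + 7.29*i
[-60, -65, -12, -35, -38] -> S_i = Random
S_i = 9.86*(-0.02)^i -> [9.86, -0.2, 0.0, -0.0, 0.0]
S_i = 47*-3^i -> [47, -141, 423, -1269, 3807]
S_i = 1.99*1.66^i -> [1.99, 3.3, 5.48, 9.1, 15.11]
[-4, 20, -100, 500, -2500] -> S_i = -4*-5^i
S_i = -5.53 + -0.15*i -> [-5.53, -5.68, -5.83, -5.98, -6.13]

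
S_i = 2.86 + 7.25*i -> [2.86, 10.11, 17.36, 24.61, 31.86]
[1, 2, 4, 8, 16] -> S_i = 1*2^i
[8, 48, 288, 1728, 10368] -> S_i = 8*6^i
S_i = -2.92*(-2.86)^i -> [-2.92, 8.35, -23.88, 68.31, -195.37]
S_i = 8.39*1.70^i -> [8.39, 14.26, 24.25, 41.22, 70.07]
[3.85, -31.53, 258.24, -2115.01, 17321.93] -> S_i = 3.85*(-8.19)^i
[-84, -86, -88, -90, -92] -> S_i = -84 + -2*i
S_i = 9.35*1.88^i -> [9.35, 17.58, 33.05, 62.13, 116.8]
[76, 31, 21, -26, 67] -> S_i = Random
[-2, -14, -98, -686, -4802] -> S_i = -2*7^i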